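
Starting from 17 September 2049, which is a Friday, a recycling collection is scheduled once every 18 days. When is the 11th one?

The 11th occurrence is 10 intervals after the first: 10 × 18 = 180 days after 17 September 2049.
September has 30 days — 13 days to the end of September leaves 167.
October has 31 days (136 left).
November has 30 days (106 left).
December has 31 days (75 left).
January has 31 days (44 left).
February has 28 days (16 left).
16 days into March → 16 March 2050.

16 March 2050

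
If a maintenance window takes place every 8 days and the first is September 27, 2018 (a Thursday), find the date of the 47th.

The 47th occurrence is 46 intervals after the first: 46 × 8 = 368 days after September 27, 2018.
September has 30 days — 3 days to the end of September leaves 365.
October has 31 days (334 left).
November has 30 days (304 left).
December has 31 days (273 left).
January has 31 days (242 left).
February has 28 days (214 left).
March has 31 days (183 left).
April has 30 days (153 left).
May has 31 days (122 left).
June has 30 days (92 left).
July has 31 days (61 left).
August has 31 days (30 left).
30 days into September → September 30, 2019.

September 30, 2019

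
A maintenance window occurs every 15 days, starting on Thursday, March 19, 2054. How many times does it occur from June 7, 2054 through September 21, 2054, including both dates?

7

Occurrences land 15·i days after March 19, 2054 for i = 0, 1, 2, …
June 7, 2054 is 80 days after the start; 80 ÷ 15 = 5 remainder 5; since the remainder is 5, round up to i = 6. First occurrence in the window: #7 on June 17, 2054 (6×15 = 90 days in).
September 21, 2054 is 186 days after the start; 186 ÷ 15 = 12 remainder 6. Last occurrence in the window: #13 on September 15, 2054.
Occurrences #7 through #13: 7 in total.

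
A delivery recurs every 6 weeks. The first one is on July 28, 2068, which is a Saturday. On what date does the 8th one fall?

May 18, 2069

The 8th occurrence is 7 intervals after the first: 7 × 42 = 294 days after July 28, 2068.
July has 31 days — 3 days to the end of July leaves 291.
August has 31 days (260 left).
September has 30 days (230 left).
October has 31 days (199 left).
November has 30 days (169 left).
December has 31 days (138 left).
January has 31 days (107 left).
February has 28 days (79 left).
March has 31 days (48 left).
April has 30 days (18 left).
18 days into May → May 18, 2069.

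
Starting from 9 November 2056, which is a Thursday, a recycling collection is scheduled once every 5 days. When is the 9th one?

19 December 2056

The 9th occurrence is 8 intervals after the first: 8 × 5 = 40 days after 9 November 2056.
November has 30 days — 21 days to the end of November leaves 19.
19 days into December → 19 December 2056.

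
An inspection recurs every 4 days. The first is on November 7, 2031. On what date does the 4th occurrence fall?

November 19, 2031

The 4th occurrence is 3 intervals after the first: 3 × 4 = 12 days after November 7, 2031.
12 days later is November 19, 2031.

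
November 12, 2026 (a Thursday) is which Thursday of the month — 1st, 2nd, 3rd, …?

2nd

Day 12 falls in week ⌈12/7⌉ of the month.
Days 1–7 hold the 1st Thursday, 8–14 the 2nd, 15–21 the 3rd, 22–28 the 4th, 29–31 the 5th.
12 is in the range for the 2nd.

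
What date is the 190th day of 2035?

Jul 9, 2035

Jan has 31 days (190 − 31 = 159 remain).
Feb has 28 days (159 − 28 = 131 remain).
Mar has 31 days (131 − 31 = 100 remain).
Apr has 30 days (100 − 30 = 70 remain).
May has 31 days (70 − 31 = 39 remain).
Jun has 30 days (39 − 30 = 9 remain).
9 into Jul → Jul 9.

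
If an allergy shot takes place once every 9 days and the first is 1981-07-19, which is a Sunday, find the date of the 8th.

The 8th occurrence is 7 intervals after the first: 7 × 9 = 63 days after 1981-07-19.
July has 31 days — 12 days to the end of July leaves 51.
August has 31 days (20 left).
20 days into September → 1981-09-20.

1981-09-20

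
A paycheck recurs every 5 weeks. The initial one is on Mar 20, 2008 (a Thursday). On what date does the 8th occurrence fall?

Nov 20, 2008

The 8th occurrence is 7 intervals after the first: 7 × 35 = 245 days after Mar 20, 2008.
Mar has 31 days — 11 days to the end of Mar leaves 234.
Apr has 30 days (204 left).
May has 31 days (173 left).
Jun has 30 days (143 left).
Jul has 31 days (112 left).
Aug has 31 days (81 left).
Sep has 30 days (51 left).
Oct has 31 days (20 left).
20 days into Nov → Nov 20, 2008.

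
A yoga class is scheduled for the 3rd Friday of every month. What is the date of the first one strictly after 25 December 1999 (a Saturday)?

December 1999 starts on a Wednesday; its first Friday is the 3rd, so the 3rd Friday is the 17th — 17 December 1999.
That is not after 25 December 1999, so look at January 2000.
January 2000 starts on a Saturday; its first Friday is the 7th, so the 3rd Friday is the 21st — 21 January 2000.

21 January 2000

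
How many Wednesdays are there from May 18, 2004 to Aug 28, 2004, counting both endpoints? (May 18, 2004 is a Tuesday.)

May 18, 2004 is a Tuesday; the first Wednesday on or after it is May 19, 2004 (1 day later).
From May 19, 2004 to Aug 28, 2004: 12 + 30 + 31 + 28 = 101 days (rest of May, Jun, Jul, Aug).
101 ÷ 7 = 14 full weeks with remainder 3, so 14 more Wednesdays after the first → 15.

15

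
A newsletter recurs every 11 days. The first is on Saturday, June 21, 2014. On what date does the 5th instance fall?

August 4, 2014

The 5th occurrence is 4 intervals after the first: 4 × 11 = 44 days after June 21, 2014.
June has 30 days — 9 days to the end of June leaves 35.
July has 31 days (4 left).
4 days into August → August 4, 2014.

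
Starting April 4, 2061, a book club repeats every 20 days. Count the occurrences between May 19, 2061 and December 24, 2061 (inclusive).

Occurrences land 20·i days after April 4, 2061 for i = 0, 1, 2, …
May 19, 2061 is 45 days after the start; 45 ÷ 20 = 2 remainder 5; since the remainder is 5, round up to i = 3. First occurrence in the window: #4 on June 3, 2061 (3×20 = 60 days in).
December 24, 2061 is 264 days after the start; 264 ÷ 20 = 13 remainder 4. Last occurrence in the window: #14 on December 20, 2061.
Occurrences #4 through #14: 11 in total.

11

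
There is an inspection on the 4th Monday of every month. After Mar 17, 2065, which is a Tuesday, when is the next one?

Mar 23, 2065

Mar 2065 starts on a Sunday; its first Monday is the 2nd, so the 4th Monday is the 23rd — Mar 23, 2065.
Mar 23, 2065 is after Mar 17, 2065, so that is the next one.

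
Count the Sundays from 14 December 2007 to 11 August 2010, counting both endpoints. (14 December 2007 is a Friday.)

14 December 2007 is a Friday; the first Sunday on or after it is 16 December 2007 (2 days later).
From 16 December 2007 to 11 August 2010: 15 + 366 + 365 + 223 = 969 days (rest of 2007, 2008, 2009, to 11 August 2010 in 2010).
969 ÷ 7 = 138 full weeks with remainder 3, so 138 more Sundays after the first → 139.

139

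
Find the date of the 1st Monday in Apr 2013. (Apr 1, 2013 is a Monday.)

Apr 1, 2013

Apr 2013 begins on a Monday, so the first Monday is Apr 1.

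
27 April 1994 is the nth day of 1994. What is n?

Days in months before April: 31 + 28 + 31 = 90.
Plus 27 days into April → day 117.

117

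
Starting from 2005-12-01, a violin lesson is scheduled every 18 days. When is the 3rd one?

The 3rd occurrence is 2 intervals after the first: 2 × 18 = 36 days after 2005-12-01.
December has 31 days — 30 days to the end of December leaves 6.
6 days into January → 2006-01-06.

2006-01-06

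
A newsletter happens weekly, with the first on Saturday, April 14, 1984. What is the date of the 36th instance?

The 36th occurrence is 35 intervals after the first: 35 × 7 = 245 days after April 14, 1984.
April has 30 days — 16 days to the end of April leaves 229.
May has 31 days (198 left).
June has 30 days (168 left).
July has 31 days (137 left).
August has 31 days (106 left).
September has 30 days (76 left).
October has 31 days (45 left).
November has 30 days (15 left).
15 days into December → December 15, 1984.

December 15, 1984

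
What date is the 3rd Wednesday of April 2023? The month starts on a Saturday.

April 19, 2023

April 2023 begins on a Saturday, so the first Wednesday is April 5 (4 days later).
The 3rd Wednesday is 2 weeks later: 5 + 14 = 19.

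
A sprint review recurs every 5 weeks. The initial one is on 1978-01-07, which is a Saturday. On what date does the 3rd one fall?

The 3rd occurrence is 2 intervals after the first: 2 × 35 = 70 days after 1978-01-07.
January has 31 days — 24 days to the end of January leaves 46.
February has 28 days (18 left).
18 days into March → 1978-03-18.

1978-03-18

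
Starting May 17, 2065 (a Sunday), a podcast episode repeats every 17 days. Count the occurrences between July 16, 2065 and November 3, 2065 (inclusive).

Occurrences land 17·i days after May 17, 2065 for i = 0, 1, 2, …
July 16, 2065 is 60 days after the start; 60 ÷ 17 = 3 remainder 9; since the remainder is 9, round up to i = 4. First occurrence in the window: #5 on July 24, 2065 (4×17 = 68 days in).
November 3, 2065 is 170 days after the start; 170 ÷ 17 = 10 remainder 0. Last occurrence in the window: #11 on November 3, 2065.
Occurrences #5 through #11: 7 in total.

7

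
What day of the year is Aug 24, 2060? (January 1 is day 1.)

Days in months before Aug: 31 + 29 + 31 + 30 + 31 + 30 + 31 = 213.
Plus 24 days into Aug → day 237.

237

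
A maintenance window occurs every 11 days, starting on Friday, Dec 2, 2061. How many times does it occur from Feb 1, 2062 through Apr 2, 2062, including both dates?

6

Occurrences land 11·i days after Dec 2, 2061 for i = 0, 1, 2, …
Feb 1, 2062 is 61 days after the start; 61 ÷ 11 = 5 remainder 6; since the remainder is 6, round up to i = 6. First occurrence in the window: #7 on Feb 6, 2062 (6×11 = 66 days in).
Apr 2, 2062 is 121 days after the start; 121 ÷ 11 = 11 remainder 0. Last occurrence in the window: #12 on Apr 2, 2062.
Occurrences #7 through #12: 6 in total.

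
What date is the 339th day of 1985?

5 December 1985

January has 31 days (339 − 31 = 308 remain).
February has 28 days (308 − 28 = 280 remain).
March has 31 days (280 − 31 = 249 remain).
April has 30 days (249 − 30 = 219 remain).
May has 31 days (219 − 31 = 188 remain).
June has 30 days (188 − 30 = 158 remain).
July has 31 days (158 − 31 = 127 remain).
August has 31 days (127 − 31 = 96 remain).
September has 30 days (96 − 30 = 66 remain).
October has 31 days (66 − 31 = 35 remain).
November has 30 days (35 − 30 = 5 remain).
5 into December → December 5.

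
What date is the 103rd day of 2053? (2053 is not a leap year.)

2053-04-13

January has 31 days (103 − 31 = 72 remain).
February has 28 days (72 − 28 = 44 remain).
March has 31 days (44 − 31 = 13 remain).
13 into April → April 13.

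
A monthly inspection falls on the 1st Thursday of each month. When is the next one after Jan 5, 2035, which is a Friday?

Jan 2035 starts on a Monday, so its 1st Thursday is Jan 4, 2035 (3 days in).
That is not after Jan 5, 2035, so look at Feb 2035.
Feb 2035 starts on a Thursday, so its 1st Thursday is Feb 1, 2035.

Feb 1, 2035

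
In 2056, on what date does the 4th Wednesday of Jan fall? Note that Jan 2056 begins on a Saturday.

Jan 26, 2056

Jan 2056 begins on a Saturday, so the first Wednesday is Jan 5 (4 days later).
The 4th Wednesday is 3 weeks later: 5 + 21 = 26.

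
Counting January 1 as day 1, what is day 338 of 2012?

January has 31 days (338 − 31 = 307 remain).
February has 29 days (307 − 29 = 278 remain).
March has 31 days (278 − 31 = 247 remain).
April has 30 days (247 − 30 = 217 remain).
May has 31 days (217 − 31 = 186 remain).
June has 30 days (186 − 30 = 156 remain).
July has 31 days (156 − 31 = 125 remain).
August has 31 days (125 − 31 = 94 remain).
September has 30 days (94 − 30 = 64 remain).
October has 31 days (64 − 31 = 33 remain).
November has 30 days (33 − 30 = 3 remain).
3 into December → December 3.

December 3, 2012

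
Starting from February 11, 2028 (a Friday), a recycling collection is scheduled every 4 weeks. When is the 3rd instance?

April 7, 2028

The 3rd occurrence is 2 intervals after the first: 2 × 28 = 56 days after February 11, 2028.
February has 29 days — 18 days to the end of February leaves 38.
March has 31 days (7 left).
7 days into April → April 7, 2028.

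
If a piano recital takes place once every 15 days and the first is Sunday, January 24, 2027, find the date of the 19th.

October 21, 2027

The 19th occurrence is 18 intervals after the first: 18 × 15 = 270 days after January 24, 2027.
January has 31 days — 7 days to the end of January leaves 263.
February has 28 days (235 left).
March has 31 days (204 left).
April has 30 days (174 left).
May has 31 days (143 left).
June has 30 days (113 left).
July has 31 days (82 left).
August has 31 days (51 left).
September has 30 days (21 left).
21 days into October → October 21, 2027.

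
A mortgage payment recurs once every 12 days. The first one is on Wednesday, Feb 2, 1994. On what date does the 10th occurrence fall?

May 21, 1994

The 10th occurrence is 9 intervals after the first: 9 × 12 = 108 days after Feb 2, 1994.
Feb has 28 days — 26 days to the end of Feb leaves 82.
Mar has 31 days (51 left).
Apr has 30 days (21 left).
21 days into May → May 21, 1994.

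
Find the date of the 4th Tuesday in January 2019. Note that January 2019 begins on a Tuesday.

January 2019 begins on a Tuesday, so the first Tuesday is January 1.
The 4th Tuesday is 3 weeks later: 1 + 21 = 22.

2019-01-22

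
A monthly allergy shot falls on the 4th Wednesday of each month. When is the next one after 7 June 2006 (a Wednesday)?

June 2006 starts on a Thursday; its first Wednesday is the 7th, so the 4th Wednesday is the 28th — 28 June 2006.
28 June 2006 is after 7 June 2006, so that is the next one.

28 June 2006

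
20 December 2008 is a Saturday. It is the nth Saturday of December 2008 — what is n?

3rd

Day 20 falls in week ⌈20/7⌉ of the month.
Days 1–7 hold the 1st Saturday, 8–14 the 2nd, 15–21 the 3rd, 22–28 the 4th, 29–31 the 5th.
20 is in the range for the 3rd.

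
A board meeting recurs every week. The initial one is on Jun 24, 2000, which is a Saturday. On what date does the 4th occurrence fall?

The 4th occurrence is 3 intervals after the first: 3 × 7 = 21 days after Jun 24, 2000.
Jun has 30 days — 6 days to the end of Jun leaves 15.
15 days into Jul → Jul 15, 2000.

Jul 15, 2000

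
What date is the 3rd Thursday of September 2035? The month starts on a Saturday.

September 20, 2035

September 2035 begins on a Saturday, so the first Thursday is September 6 (5 days later).
The 3rd Thursday is 2 weeks later: 6 + 14 = 20.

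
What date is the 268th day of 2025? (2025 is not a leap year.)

September 25, 2025

January has 31 days (268 − 31 = 237 remain).
February has 28 days (237 − 28 = 209 remain).
March has 31 days (209 − 31 = 178 remain).
April has 30 days (178 − 30 = 148 remain).
May has 31 days (148 − 31 = 117 remain).
June has 30 days (117 − 30 = 87 remain).
July has 31 days (87 − 31 = 56 remain).
August has 31 days (56 − 31 = 25 remain).
25 into September → September 25.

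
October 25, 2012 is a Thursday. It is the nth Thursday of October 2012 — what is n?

Day 25 falls in week ⌈25/7⌉ of the month.
Days 1–7 hold the 1st Thursday, 8–14 the 2nd, 15–21 the 3rd, 22–28 the 4th, 29–31 the 5th.
25 is in the range for the 4th.

4th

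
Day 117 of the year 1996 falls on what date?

April 26, 1996

January has 31 days (117 − 31 = 86 remain).
February has 29 days (86 − 29 = 57 remain).
March has 31 days (57 − 31 = 26 remain).
26 into April → April 26.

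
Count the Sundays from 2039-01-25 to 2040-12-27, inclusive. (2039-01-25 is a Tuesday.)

2039-01-25 is a Tuesday; the first Sunday on or after it is 2039-01-30 (5 days later).
From 2039-01-30 to 2040-12-27: 335 + 362 = 697 days (rest of 2039, to 2040-12-27 in 2040).
697 ÷ 7 = 99 full weeks with remainder 4, so 99 more Sundays after the first → 100.

100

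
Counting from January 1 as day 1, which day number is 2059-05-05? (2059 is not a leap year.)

125

Days in months before May: 31 + 28 + 31 + 30 = 120.
Plus 5 days into May → day 125.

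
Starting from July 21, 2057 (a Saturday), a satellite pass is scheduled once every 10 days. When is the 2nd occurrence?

July 31, 2057

The 2nd occurrence is 1 interval after the first: 1 × 10 = 10 days after July 21, 2057.
10 days later is July 31, 2057.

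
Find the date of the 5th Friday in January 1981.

The first Friday of January 1981 is January 2.
The 5th Friday is 4 weeks later: 2 + 28 = 30.

30 January 1981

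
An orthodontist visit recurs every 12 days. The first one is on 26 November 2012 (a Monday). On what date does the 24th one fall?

29 August 2013

The 24th occurrence is 23 intervals after the first: 23 × 12 = 276 days after 26 November 2012.
November has 30 days — 4 days to the end of November leaves 272.
December has 31 days (241 left).
January has 31 days (210 left).
February has 28 days (182 left).
March has 31 days (151 left).
April has 30 days (121 left).
May has 31 days (90 left).
June has 30 days (60 left).
July has 31 days (29 left).
29 days into August → 29 August 2013.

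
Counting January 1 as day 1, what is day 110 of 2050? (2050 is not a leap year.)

April 20, 2050

January has 31 days (110 − 31 = 79 remain).
February has 28 days (79 − 28 = 51 remain).
March has 31 days (51 − 31 = 20 remain).
20 into April → April 20.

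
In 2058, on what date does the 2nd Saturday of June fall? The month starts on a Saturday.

June 2058 begins on a Saturday, so the first Saturday is June 1.
The 2nd Saturday is 1 weeks later: 1 + 7 = 8.

2058-06-08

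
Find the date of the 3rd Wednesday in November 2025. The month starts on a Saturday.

November 2025 begins on a Saturday, so the first Wednesday is November 5 (4 days later).
The 3rd Wednesday is 2 weeks later: 5 + 14 = 19.

November 19, 2025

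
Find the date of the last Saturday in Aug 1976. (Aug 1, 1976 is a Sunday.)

Aug 1976 begins on a Sunday, so the first Saturday is Aug 7 (6 days later).
Aug 1976 has 31 days. Adding weeks: 7, 14, 21, 28 — the last one ≤ 31 is the 28th.

Aug 28, 1976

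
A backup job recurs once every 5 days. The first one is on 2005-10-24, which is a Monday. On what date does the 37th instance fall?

2006-04-22

The 37th occurrence is 36 intervals after the first: 36 × 5 = 180 days after 2005-10-24.
October has 31 days — 7 days to the end of October leaves 173.
November has 30 days (143 left).
December has 31 days (112 left).
January has 31 days (81 left).
February has 28 days (53 left).
March has 31 days (22 left).
22 days into April → 2006-04-22.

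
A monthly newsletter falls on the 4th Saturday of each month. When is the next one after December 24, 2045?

December 2045 starts on a Friday; its first Saturday is the 2nd, so the 4th Saturday is the 23rd — December 23, 2045.
That is not after December 24, 2045, so look at January 2046.
January 2046 starts on a Monday; its first Saturday is the 6th, so the 4th Saturday is the 27th — January 27, 2046.

January 27, 2046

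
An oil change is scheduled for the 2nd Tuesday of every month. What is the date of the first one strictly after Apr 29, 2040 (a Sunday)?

May 8, 2040

Apr 2040 starts on a Sunday; its first Tuesday is the 3rd, so the 2nd Tuesday is the 10th — Apr 10, 2040.
That is not after Apr 29, 2040, so look at May 2040.
May 2040 starts on a Tuesday; its first Tuesday is the 1st, so the 2nd Tuesday is the 8th — May 8, 2040.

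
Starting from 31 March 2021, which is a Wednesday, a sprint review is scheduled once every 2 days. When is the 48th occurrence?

3 July 2021

The 48th occurrence is 47 intervals after the first: 47 × 2 = 94 days after 31 March 2021.
March has 31 days — 0 days to the end of March leaves 94.
April has 30 days (64 left).
May has 31 days (33 left).
June has 30 days (3 left).
3 days into July → 3 July 2021.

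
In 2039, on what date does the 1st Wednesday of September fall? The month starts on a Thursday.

September 2039 begins on a Thursday, so the first Wednesday is September 7 (6 days later).

7 September 2039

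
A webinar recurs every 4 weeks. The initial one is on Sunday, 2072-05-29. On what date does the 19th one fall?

2073-10-15

The 19th occurrence is 18 intervals after the first: 18 × 28 = 504 days after 2072-05-29.
May has 31 days — 2 days to the end of May leaves 502.
From end of May to end of 2072 is 214 days (288 left).
January has 31 days (257 left).
February has 28 days (229 left).
March has 31 days (198 left).
April has 30 days (168 left).
May has 31 days (137 left).
June has 30 days (107 left).
July has 31 days (76 left).
August has 31 days (45 left).
September has 30 days (15 left).
15 days into October → 2073-10-15.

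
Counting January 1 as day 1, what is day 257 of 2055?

January has 31 days (257 − 31 = 226 remain).
February has 28 days (226 − 28 = 198 remain).
March has 31 days (198 − 31 = 167 remain).
April has 30 days (167 − 30 = 137 remain).
May has 31 days (137 − 31 = 106 remain).
June has 30 days (106 − 30 = 76 remain).
July has 31 days (76 − 31 = 45 remain).
August has 31 days (45 − 31 = 14 remain).
14 into September → September 14.

2055-09-14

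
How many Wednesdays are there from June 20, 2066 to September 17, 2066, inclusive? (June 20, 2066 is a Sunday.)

13

June 20, 2066 is a Sunday; the first Wednesday on or after it is June 23, 2066 (3 days later).
From June 23, 2066 to September 17, 2066: 7 + 31 + 31 + 17 = 86 days (rest of June, July, August, September).
86 ÷ 7 = 12 full weeks with remainder 2, so 12 more Wednesdays after the first → 13.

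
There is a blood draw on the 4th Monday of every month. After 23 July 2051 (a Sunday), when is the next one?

July 2051 starts on a Saturday; its first Monday is the 3rd, so the 4th Monday is the 24th — 24 July 2051.
24 July 2051 is after 23 July 2051, so that is the next one.

24 July 2051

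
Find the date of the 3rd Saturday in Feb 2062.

The first Saturday of Feb 2062 is Feb 4.
The 3rd Saturday is 2 weeks later: 4 + 14 = 18.

Feb 18, 2062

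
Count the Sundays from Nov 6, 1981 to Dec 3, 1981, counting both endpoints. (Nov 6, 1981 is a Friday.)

4

Nov 6, 1981 is a Friday; the first Sunday on or after it is Nov 8, 1981 (2 days later).
From Nov 8, 1981 to Dec 3, 1981: 22 + 3 = 25 days (rest of Nov, Dec).
25 ÷ 7 = 3 full weeks with remainder 4, so 3 more Sundays after the first → 4.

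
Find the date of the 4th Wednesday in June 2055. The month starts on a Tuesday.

June 2055 begins on a Tuesday, so the first Wednesday is June 2 (1 day later).
The 4th Wednesday is 3 weeks later: 2 + 21 = 23.

2055-06-23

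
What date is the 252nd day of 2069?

Sep 9, 2069

Jan has 31 days (252 − 31 = 221 remain).
Feb has 28 days (221 − 28 = 193 remain).
Mar has 31 days (193 − 31 = 162 remain).
Apr has 30 days (162 − 30 = 132 remain).
May has 31 days (132 − 31 = 101 remain).
Jun has 30 days (101 − 30 = 71 remain).
Jul has 31 days (71 − 31 = 40 remain).
Aug has 31 days (40 − 31 = 9 remain).
9 into Sep → Sep 9.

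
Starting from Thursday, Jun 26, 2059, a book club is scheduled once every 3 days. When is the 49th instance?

The 49th occurrence is 48 intervals after the first: 48 × 3 = 144 days after Jun 26, 2059.
Jun has 30 days — 4 days to the end of Jun leaves 140.
Jul has 31 days (109 left).
Aug has 31 days (78 left).
Sep has 30 days (48 left).
Oct has 31 days (17 left).
17 days into Nov → Nov 17, 2059.

Nov 17, 2059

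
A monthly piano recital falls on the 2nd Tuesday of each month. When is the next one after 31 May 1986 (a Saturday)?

10 June 1986

May 1986 starts on a Thursday; its first Tuesday is the 6th, so the 2nd Tuesday is the 13th — 13 May 1986.
That is not after 31 May 1986, so look at June 1986.
June 1986 starts on a Sunday; its first Tuesday is the 3rd, so the 2nd Tuesday is the 10th — 10 June 1986.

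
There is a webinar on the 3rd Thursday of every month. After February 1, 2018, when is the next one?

February 2018 starts on a Thursday; its first Thursday is the 1st, so the 3rd Thursday is the 15th — February 15, 2018.
February 15, 2018 is after February 1, 2018, so that is the next one.

February 15, 2018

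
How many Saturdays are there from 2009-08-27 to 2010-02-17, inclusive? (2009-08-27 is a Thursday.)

2009-08-27 is a Thursday; the first Saturday on or after it is 2009-08-29 (2 days later).
From 2009-08-29 to 2010-02-17: 2 + 30 + 31 + 30 + 31 + 31 + 17 = 172 days (rest of August, September, October, November, December, January, February).
172 ÷ 7 = 24 full weeks with remainder 4, so 24 more Saturdays after the first → 25.

25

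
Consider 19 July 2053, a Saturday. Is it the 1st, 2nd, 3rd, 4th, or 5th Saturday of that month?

Day 19 falls in week ⌈19/7⌉ of the month.
Days 1–7 hold the 1st Saturday, 8–14 the 2nd, 15–21 the 3rd, 22–28 the 4th, 29–31 the 5th.
19 is in the range for the 3rd.

3rd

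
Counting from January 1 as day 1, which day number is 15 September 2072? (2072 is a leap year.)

259

Days in months before September: 31 + 29 + 31 + 30 + 31 + 30 + 31 + 31 = 244.
Plus 15 days into September → day 259.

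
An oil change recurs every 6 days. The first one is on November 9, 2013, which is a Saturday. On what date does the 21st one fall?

March 9, 2014

The 21st occurrence is 20 intervals after the first: 20 × 6 = 120 days after November 9, 2013.
November has 30 days — 21 days to the end of November leaves 99.
December has 31 days (68 left).
January has 31 days (37 left).
February has 28 days (9 left).
9 days into March → March 9, 2014.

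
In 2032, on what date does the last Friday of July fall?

July 30, 2032

July 2032 begins on a Thursday, so the first Friday is July 2 (1 day later).
July 2032 has 31 days. Adding weeks: 2, 9, 16, 23, 30 — the last one ≤ 31 is the 30th.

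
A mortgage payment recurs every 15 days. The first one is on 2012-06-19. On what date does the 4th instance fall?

The 4th occurrence is 3 intervals after the first: 3 × 15 = 45 days after 2012-06-19.
June has 30 days — 11 days to the end of June leaves 34.
July has 31 days (3 left).
3 days into August → 2012-08-03.

2012-08-03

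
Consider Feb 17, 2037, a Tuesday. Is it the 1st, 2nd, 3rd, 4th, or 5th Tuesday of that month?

Day 17 falls in week ⌈17/7⌉ of the month.
Days 1–7 hold the 1st Tuesday, 8–14 the 2nd, 15–21 the 3rd, 22–28 the 4th, 29–31 the 5th.
17 is in the range for the 3rd.

3rd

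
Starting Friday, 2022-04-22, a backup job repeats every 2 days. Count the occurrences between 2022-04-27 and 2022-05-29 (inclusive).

16

Occurrences land 2·i days after 2022-04-22 for i = 0, 1, 2, …
2022-04-27 is 5 days after the start; 5 ÷ 2 = 2 remainder 1; since the remainder is 1, round up to i = 3. First occurrence in the window: #4 on 2022-04-28 (3×2 = 6 days in).
2022-05-29 is 37 days after the start; 37 ÷ 2 = 18 remainder 1. Last occurrence in the window: #19 on 2022-05-28.
Occurrences #4 through #19: 16 in total.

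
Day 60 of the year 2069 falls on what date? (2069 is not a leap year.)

January has 31 days (60 − 31 = 29 remain).
February has 28 days (29 − 28 = 1 remain).
1 into March → March 1.

1 March 2069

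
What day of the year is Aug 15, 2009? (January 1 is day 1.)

Days in months before Aug: 31 + 28 + 31 + 30 + 31 + 30 + 31 = 212.
Plus 15 days into Aug → day 227.

227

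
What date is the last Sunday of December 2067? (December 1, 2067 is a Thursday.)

December 25, 2067

December 2067 begins on a Thursday, so the first Sunday is December 4 (3 days later).
December 2067 has 31 days. Adding weeks: 4, 11, 18, 25 — the last one ≤ 31 is the 25th.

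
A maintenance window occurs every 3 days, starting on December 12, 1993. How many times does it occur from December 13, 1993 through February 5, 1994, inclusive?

Occurrences land 3·i days after December 12, 1993 for i = 0, 1, 2, …
December 13, 1993 is 1 day after the start; 1 ÷ 3 = 0 remainder 1; since the remainder is 1, round up to i = 1. First occurrence in the window: #2 on December 15, 1993 (1×3 = 3 days in).
February 5, 1994 is 55 days after the start; 55 ÷ 3 = 18 remainder 1. Last occurrence in the window: #19 on February 4, 1994.
Occurrences #2 through #19: 18 in total.

18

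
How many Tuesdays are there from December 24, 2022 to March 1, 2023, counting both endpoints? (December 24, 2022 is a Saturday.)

10

December 24, 2022 is a Saturday; the first Tuesday on or after it is December 27, 2022 (3 days later).
From December 27, 2022 to March 1, 2023: 4 + 31 + 28 + 1 = 64 days (rest of December, January, February, March).
64 ÷ 7 = 9 full weeks with remainder 1, so 9 more Tuesdays after the first → 10.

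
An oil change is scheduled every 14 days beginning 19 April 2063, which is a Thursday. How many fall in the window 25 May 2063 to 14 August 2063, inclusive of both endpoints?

Occurrences land 14·i days after 19 April 2063 for i = 0, 1, 2, …
25 May 2063 is 36 days after the start; 36 ÷ 14 = 2 remainder 8; since the remainder is 8, round up to i = 3. First occurrence in the window: #4 on 31 May 2063 (3×14 = 42 days in).
14 August 2063 is 117 days after the start; 117 ÷ 14 = 8 remainder 5. Last occurrence in the window: #9 on 9 August 2063.
Occurrences #4 through #9: 6 in total.

6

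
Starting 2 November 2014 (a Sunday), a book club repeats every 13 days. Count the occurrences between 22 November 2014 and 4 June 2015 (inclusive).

15

Occurrences land 13·i days after 2 November 2014 for i = 0, 1, 2, …
22 November 2014 is 20 days after the start; 20 ÷ 13 = 1 remainder 7; since the remainder is 7, round up to i = 2. First occurrence in the window: #3 on 28 November 2014 (2×13 = 26 days in).
4 June 2015 is 214 days after the start; 214 ÷ 13 = 16 remainder 6. Last occurrence in the window: #17 on 29 May 2015.
Occurrences #3 through #17: 15 in total.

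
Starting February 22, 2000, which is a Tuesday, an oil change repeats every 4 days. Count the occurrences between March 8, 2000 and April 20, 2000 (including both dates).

11

Occurrences land 4·i days after February 22, 2000 for i = 0, 1, 2, …
March 8, 2000 is 15 days after the start; 15 ÷ 4 = 3 remainder 3; since the remainder is 3, round up to i = 4. First occurrence in the window: #5 on March 9, 2000 (4×4 = 16 days in).
April 20, 2000 is 58 days after the start; 58 ÷ 4 = 14 remainder 2. Last occurrence in the window: #15 on April 18, 2000.
Occurrences #5 through #15: 11 in total.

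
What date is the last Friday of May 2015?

29 May 2015

May 2015 begins on a Friday, so the first Friday is May 1.
May 2015 has 31 days. Adding weeks: 1, 8, 15, 22, 29 — the last one ≤ 31 is the 29th.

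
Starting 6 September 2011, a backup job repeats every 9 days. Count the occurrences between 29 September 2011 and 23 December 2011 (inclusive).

Occurrences land 9·i days after 6 September 2011 for i = 0, 1, 2, …
29 September 2011 is 23 days after the start; 23 ÷ 9 = 2 remainder 5; since the remainder is 5, round up to i = 3. First occurrence in the window: #4 on 3 October 2011 (3×9 = 27 days in).
23 December 2011 is 108 days after the start; 108 ÷ 9 = 12 remainder 0. Last occurrence in the window: #13 on 23 December 2011.
Occurrences #4 through #13: 10 in total.

10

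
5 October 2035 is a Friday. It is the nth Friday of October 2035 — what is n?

1st

Day 5 falls in week ⌈5/7⌉ of the month.
Days 1–7 hold the 1st Friday, 8–14 the 2nd, 15–21 the 3rd, 22–28 the 4th, 29–31 the 5th.
5 is in the range for the 1st.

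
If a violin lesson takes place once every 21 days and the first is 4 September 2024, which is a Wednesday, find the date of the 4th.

The 4th occurrence is 3 intervals after the first: 3 × 21 = 63 days after 4 September 2024.
September has 30 days — 26 days to the end of September leaves 37.
October has 31 days (6 left).
6 days into November → 6 November 2024.

6 November 2024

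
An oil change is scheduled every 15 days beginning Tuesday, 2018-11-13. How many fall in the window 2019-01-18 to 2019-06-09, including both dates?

Occurrences land 15·i days after 2018-11-13 for i = 0, 1, 2, …
2019-01-18 is 66 days after the start; 66 ÷ 15 = 4 remainder 6; since the remainder is 6, round up to i = 5. First occurrence in the window: #6 on 2019-01-27 (5×15 = 75 days in).
2019-06-09 is 208 days after the start; 208 ÷ 15 = 13 remainder 13. Last occurrence in the window: #14 on 2019-05-27.
Occurrences #6 through #14: 9 in total.

9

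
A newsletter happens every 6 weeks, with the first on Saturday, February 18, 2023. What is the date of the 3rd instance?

May 13, 2023

The 3rd occurrence is 2 intervals after the first: 2 × 42 = 84 days after February 18, 2023.
February has 28 days — 10 days to the end of February leaves 74.
March has 31 days (43 left).
April has 30 days (13 left).
13 days into May → May 13, 2023.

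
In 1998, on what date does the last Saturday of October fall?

October 1998 begins on a Thursday, so the first Saturday is October 3 (2 days later).
October 1998 has 31 days. Adding weeks: 3, 10, 17, 24, 31 — the last one ≤ 31 is the 31st.

31 October 1998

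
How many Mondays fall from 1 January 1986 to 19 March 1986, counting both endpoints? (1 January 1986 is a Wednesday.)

11

1 January 1986 is a Wednesday; the first Monday on or after it is 6 January 1986 (5 days later).
From 6 January 1986 to 19 March 1986: 25 + 28 + 19 = 72 days (rest of January, February, March).
72 ÷ 7 = 10 full weeks with remainder 2, so 10 more Mondays after the first → 11.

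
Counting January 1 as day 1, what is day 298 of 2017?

January has 31 days (298 − 31 = 267 remain).
February has 28 days (267 − 28 = 239 remain).
March has 31 days (239 − 31 = 208 remain).
April has 30 days (208 − 30 = 178 remain).
May has 31 days (178 − 31 = 147 remain).
June has 30 days (147 − 30 = 117 remain).
July has 31 days (117 − 31 = 86 remain).
August has 31 days (86 − 31 = 55 remain).
September has 30 days (55 − 30 = 25 remain).
25 into October → October 25.

2017-10-25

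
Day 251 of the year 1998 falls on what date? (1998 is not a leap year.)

1998-09-08

January has 31 days (251 − 31 = 220 remain).
February has 28 days (220 − 28 = 192 remain).
March has 31 days (192 − 31 = 161 remain).
April has 30 days (161 − 30 = 131 remain).
May has 31 days (131 − 31 = 100 remain).
June has 30 days (100 − 30 = 70 remain).
July has 31 days (70 − 31 = 39 remain).
August has 31 days (39 − 31 = 8 remain).
8 into September → September 8.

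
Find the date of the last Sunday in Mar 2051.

Mar 26, 2051

Mar 2051 begins on a Wednesday, so the first Sunday is Mar 5 (4 days later).
Mar 2051 has 31 days. Adding weeks: 5, 12, 19, 26 — the last one ≤ 31 is the 26th.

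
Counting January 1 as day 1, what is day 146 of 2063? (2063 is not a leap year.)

January has 31 days (146 − 31 = 115 remain).
February has 28 days (115 − 28 = 87 remain).
March has 31 days (87 − 31 = 56 remain).
April has 30 days (56 − 30 = 26 remain).
26 into May → May 26.

2063-05-26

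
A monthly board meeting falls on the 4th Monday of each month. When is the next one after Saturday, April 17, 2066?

April 2066 starts on a Thursday; its first Monday is the 5th, so the 4th Monday is the 26th — April 26, 2066.
April 26, 2066 is after April 17, 2066, so that is the next one.

April 26, 2066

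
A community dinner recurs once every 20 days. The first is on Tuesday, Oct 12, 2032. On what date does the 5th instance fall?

The 5th occurrence is 4 intervals after the first: 4 × 20 = 80 days after Oct 12, 2032.
Oct has 31 days — 19 days to the end of Oct leaves 61.
Nov has 30 days (31 left).
31 days into Dec → Dec 31, 2032.

Dec 31, 2032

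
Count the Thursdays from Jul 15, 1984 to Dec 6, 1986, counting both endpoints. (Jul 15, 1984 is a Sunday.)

Jul 15, 1984 is a Sunday; the first Thursday on or after it is Jul 19, 1984 (4 days later).
From Jul 19, 1984 to Dec 6, 1986: 165 + 365 + 340 = 870 days (rest of 1984, 1985, to Dec 6, 1986 in 1986).
870 ÷ 7 = 124 full weeks with remainder 2, so 124 more Thursdays after the first → 125.

125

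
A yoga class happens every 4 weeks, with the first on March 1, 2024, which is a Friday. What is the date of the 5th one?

The 5th occurrence is 4 intervals after the first: 4 × 28 = 112 days after March 1, 2024.
March has 31 days — 30 days to the end of March leaves 82.
April has 30 days (52 left).
May has 31 days (21 left).
21 days into June → June 21, 2024.

June 21, 2024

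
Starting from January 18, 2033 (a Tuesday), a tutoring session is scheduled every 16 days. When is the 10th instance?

The 10th occurrence is 9 intervals after the first: 9 × 16 = 144 days after January 18, 2033.
January has 31 days — 13 days to the end of January leaves 131.
February has 28 days (103 left).
March has 31 days (72 left).
April has 30 days (42 left).
May has 31 days (11 left).
11 days into June → June 11, 2033.

June 11, 2033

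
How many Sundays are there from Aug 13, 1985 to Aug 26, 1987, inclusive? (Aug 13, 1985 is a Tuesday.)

106

Aug 13, 1985 is a Tuesday; the first Sunday on or after it is Aug 18, 1985 (5 days later).
From Aug 18, 1985 to Aug 26, 1987: 135 + 365 + 238 = 738 days (rest of 1985, 1986, to Aug 26, 1987 in 1987).
738 ÷ 7 = 105 full weeks with remainder 3, so 105 more Sundays after the first → 106.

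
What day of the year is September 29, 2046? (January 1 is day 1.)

Days in months before September: 31 + 28 + 31 + 30 + 31 + 30 + 31 + 31 = 243.
Plus 29 days into September → day 272.

272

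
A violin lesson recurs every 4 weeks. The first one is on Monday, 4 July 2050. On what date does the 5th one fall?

The 5th occurrence is 4 intervals after the first: 4 × 28 = 112 days after 4 July 2050.
July has 31 days — 27 days to the end of July leaves 85.
August has 31 days (54 left).
September has 30 days (24 left).
24 days into October → 24 October 2050.

24 October 2050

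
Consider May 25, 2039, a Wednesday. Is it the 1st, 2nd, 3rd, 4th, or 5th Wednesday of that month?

Day 25 falls in week ⌈25/7⌉ of the month.
Days 1–7 hold the 1st Wednesday, 8–14 the 2nd, 15–21 the 3rd, 22–28 the 4th, 29–31 the 5th.
25 is in the range for the 4th.

4th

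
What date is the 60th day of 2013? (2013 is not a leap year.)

Jan has 31 days (60 − 31 = 29 remain).
Feb has 28 days (29 − 28 = 1 remain).
1 into Mar → Mar 1.

Mar 1, 2013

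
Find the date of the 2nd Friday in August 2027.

13 August 2027

August 2027 begins on a Sunday, so the first Friday is August 6 (5 days later).
The 2nd Friday is 1 weeks later: 6 + 7 = 13.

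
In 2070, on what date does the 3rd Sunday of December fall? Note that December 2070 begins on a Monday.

December 21, 2070

December 2070 begins on a Monday, so the first Sunday is December 7 (6 days later).
The 3rd Sunday is 2 weeks later: 7 + 14 = 21.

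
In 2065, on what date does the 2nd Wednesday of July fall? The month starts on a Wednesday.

July 8, 2065

July 2065 begins on a Wednesday, so the first Wednesday is July 1.
The 2nd Wednesday is 1 weeks later: 1 + 7 = 8.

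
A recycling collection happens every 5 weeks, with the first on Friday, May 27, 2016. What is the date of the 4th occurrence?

The 4th occurrence is 3 intervals after the first: 3 × 35 = 105 days after May 27, 2016.
May has 31 days — 4 days to the end of May leaves 101.
Jun has 30 days (71 left).
Jul has 31 days (40 left).
Aug has 31 days (9 left).
9 days into Sep → Sep 9, 2016.

Sep 9, 2016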